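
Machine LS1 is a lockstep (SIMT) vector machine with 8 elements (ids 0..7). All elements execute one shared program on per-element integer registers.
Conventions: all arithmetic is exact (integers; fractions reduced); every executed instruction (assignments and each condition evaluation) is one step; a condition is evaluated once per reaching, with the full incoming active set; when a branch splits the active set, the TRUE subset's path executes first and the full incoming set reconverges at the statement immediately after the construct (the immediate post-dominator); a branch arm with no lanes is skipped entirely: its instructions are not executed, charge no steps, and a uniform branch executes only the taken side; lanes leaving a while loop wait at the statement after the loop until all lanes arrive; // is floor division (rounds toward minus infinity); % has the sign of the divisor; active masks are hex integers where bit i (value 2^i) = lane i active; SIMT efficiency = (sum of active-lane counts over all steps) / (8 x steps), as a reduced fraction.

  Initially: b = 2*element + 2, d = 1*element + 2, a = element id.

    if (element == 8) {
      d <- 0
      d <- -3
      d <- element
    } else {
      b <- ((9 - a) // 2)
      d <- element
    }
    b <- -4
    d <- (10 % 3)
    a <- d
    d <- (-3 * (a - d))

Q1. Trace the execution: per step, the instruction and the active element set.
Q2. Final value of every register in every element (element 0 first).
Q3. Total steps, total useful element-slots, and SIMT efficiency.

step 0: eval (element == 8)          0xff
step 1: b <- ((9 - a) // 2)          0xff
step 2: d <- element                 0xff
step 3: b <- -4                      0xff
step 4: d <- (10 % 3)                0xff
step 5: a <- d                       0xff
step 6: d <- (-3 * (a - d))          0xff

Answer: 7 steps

b: -4,-4,-4,-4,-4,-4,-4,-4
d: 0,0,0,0,0,0,0,0
a: 1,1,1,1,1,1,1,1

steps = 7; useful = 56; efficiency = 56/56 = 1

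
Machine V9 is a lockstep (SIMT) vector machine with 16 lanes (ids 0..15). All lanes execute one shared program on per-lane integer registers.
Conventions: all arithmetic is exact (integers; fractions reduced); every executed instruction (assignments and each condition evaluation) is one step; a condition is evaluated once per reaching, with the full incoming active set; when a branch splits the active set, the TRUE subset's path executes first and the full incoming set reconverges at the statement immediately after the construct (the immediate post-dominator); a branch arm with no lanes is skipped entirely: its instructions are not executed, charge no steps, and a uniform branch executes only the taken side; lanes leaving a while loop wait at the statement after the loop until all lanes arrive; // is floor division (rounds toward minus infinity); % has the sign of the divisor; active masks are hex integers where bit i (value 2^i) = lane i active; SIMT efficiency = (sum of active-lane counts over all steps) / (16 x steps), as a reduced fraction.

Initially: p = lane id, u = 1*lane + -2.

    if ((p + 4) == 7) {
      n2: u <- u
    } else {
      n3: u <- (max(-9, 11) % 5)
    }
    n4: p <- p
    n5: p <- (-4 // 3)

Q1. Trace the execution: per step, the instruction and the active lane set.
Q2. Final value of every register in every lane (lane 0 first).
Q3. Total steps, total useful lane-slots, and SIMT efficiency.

step 0: eval ((p + 4) == 7)          0xffff
step 1: u <- u                       0x0008
step 2: u <- (max(-9, 11) % 5)       0xfff7
step 3: p <- p                       0xffff
step 4: p <- (-4 // 3)               0xffff

Answer: 5 steps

p: -2,-2,-2,-2,-2,-2,-2,-2,-2,-2,-2,-2,-2,-2,-2,-2
u: 1,1,1,1,1,1,1,1,1,1,1,1,1,1,1,1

steps = 5; useful = 64; efficiency = 64/80 = 4/5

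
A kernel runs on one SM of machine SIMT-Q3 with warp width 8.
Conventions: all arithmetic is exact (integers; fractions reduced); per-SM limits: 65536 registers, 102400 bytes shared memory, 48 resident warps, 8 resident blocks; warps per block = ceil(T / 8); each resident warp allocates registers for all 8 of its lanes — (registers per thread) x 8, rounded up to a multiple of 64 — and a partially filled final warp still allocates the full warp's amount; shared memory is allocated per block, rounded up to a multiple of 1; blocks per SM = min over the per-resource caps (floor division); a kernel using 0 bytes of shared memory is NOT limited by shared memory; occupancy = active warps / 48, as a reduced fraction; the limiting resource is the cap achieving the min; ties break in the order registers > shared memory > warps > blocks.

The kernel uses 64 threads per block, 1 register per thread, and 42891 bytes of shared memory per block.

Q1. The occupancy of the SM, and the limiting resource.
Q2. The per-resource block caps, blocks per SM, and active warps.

Answer: occupancy 1/3, limited by shared memory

registers: 128 blocks
shared memory: 2 blocks
warps: 6 blocks
blocks: 8 blocks

Answer: 2 blocks, 16 active warps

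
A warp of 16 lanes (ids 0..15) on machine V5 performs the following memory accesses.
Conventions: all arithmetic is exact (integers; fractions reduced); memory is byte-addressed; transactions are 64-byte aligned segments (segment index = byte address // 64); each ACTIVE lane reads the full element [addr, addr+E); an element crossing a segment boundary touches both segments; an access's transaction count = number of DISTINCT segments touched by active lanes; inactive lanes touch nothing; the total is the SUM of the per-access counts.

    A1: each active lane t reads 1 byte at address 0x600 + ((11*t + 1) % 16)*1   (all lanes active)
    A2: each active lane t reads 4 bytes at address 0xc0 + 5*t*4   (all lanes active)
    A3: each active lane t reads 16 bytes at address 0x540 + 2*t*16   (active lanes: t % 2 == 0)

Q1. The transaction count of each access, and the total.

A1: 1 transaction
A2: 5 transactions
A3: 8 transactions

Answer: 1,5,8; total 14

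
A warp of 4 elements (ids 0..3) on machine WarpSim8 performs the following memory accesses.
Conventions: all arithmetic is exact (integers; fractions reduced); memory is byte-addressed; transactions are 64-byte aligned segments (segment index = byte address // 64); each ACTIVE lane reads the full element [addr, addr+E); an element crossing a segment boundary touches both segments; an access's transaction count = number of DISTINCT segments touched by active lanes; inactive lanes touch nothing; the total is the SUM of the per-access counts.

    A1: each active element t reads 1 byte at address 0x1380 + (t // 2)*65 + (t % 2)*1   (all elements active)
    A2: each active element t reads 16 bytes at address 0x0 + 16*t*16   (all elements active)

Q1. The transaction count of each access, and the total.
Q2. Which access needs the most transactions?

A1: 2 transactions
A2: 4 transactions

Answer: 2,4; total 6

Answer: A2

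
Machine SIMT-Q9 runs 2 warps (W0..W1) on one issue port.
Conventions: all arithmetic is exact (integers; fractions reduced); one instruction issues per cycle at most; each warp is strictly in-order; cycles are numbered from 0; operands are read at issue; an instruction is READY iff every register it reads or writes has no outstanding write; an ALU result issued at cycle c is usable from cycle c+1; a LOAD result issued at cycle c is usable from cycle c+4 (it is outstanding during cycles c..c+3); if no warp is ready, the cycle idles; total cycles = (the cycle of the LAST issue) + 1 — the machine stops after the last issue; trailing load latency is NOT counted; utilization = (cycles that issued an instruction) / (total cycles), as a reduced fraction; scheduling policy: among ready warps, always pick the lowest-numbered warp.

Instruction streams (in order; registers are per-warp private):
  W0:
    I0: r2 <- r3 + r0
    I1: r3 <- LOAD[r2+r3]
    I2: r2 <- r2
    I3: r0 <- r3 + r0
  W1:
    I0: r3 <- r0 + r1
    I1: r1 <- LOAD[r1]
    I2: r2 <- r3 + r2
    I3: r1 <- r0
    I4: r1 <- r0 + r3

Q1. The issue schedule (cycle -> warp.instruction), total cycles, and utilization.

cycle 0: W0.I0
cycle 1: W0.I1
cycle 2: W0.I2
cycle 3: W1.I0
cycle 4: W1.I1
cycle 5: W0.I3
cycle 6: W1.I2
cycle 7: idle
cycle 8: W1.I3
cycle 9: W1.I4

Answer: 10 cycles, utilization 9/10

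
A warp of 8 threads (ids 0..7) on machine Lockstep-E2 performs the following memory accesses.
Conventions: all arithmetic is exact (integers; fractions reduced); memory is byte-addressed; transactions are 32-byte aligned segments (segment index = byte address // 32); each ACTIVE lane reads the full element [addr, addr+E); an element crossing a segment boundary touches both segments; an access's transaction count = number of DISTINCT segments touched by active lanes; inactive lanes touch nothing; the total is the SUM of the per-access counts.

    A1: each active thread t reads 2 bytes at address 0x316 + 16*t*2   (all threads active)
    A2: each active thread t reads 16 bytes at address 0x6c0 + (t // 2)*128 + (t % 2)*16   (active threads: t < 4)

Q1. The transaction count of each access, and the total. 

A1: 8 transactions
A2: 2 transactions

Answer: 8,2; total 10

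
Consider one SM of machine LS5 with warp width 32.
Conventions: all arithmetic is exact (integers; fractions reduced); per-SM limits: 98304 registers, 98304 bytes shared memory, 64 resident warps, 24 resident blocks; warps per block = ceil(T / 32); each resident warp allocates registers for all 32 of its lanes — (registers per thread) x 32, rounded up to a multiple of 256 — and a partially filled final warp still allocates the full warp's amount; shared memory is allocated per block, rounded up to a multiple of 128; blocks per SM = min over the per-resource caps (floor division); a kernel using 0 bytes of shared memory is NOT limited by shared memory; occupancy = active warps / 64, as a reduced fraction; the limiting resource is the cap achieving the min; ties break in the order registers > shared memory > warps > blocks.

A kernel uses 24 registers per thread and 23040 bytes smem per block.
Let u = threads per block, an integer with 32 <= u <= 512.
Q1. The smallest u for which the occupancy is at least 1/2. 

Answer: u = 225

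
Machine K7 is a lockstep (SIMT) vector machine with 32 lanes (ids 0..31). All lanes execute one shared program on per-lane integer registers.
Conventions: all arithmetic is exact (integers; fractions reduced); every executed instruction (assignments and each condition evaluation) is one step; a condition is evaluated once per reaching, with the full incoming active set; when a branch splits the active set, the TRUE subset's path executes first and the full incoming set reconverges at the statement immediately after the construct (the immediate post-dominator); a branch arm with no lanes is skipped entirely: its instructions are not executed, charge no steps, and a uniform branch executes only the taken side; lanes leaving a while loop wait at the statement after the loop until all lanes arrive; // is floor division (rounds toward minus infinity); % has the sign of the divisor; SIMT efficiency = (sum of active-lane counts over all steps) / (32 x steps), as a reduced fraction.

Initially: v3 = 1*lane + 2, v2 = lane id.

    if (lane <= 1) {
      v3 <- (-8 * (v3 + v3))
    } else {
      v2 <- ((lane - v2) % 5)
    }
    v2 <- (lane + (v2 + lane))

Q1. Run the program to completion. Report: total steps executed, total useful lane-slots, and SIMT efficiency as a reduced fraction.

Answer: 4 steps, 96 useful, 3/4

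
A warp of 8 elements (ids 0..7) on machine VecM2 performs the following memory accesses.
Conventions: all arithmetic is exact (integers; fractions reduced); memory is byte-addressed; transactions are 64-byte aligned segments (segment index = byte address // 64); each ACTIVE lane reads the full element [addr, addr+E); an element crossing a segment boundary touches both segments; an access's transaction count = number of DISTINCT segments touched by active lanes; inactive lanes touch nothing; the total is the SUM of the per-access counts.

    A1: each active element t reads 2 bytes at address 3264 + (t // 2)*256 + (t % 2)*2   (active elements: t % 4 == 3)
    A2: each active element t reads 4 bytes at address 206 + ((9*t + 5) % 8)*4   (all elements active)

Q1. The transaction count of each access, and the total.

A1: 2 transactions
A2: 1 transaction

Answer: 2,1; total 3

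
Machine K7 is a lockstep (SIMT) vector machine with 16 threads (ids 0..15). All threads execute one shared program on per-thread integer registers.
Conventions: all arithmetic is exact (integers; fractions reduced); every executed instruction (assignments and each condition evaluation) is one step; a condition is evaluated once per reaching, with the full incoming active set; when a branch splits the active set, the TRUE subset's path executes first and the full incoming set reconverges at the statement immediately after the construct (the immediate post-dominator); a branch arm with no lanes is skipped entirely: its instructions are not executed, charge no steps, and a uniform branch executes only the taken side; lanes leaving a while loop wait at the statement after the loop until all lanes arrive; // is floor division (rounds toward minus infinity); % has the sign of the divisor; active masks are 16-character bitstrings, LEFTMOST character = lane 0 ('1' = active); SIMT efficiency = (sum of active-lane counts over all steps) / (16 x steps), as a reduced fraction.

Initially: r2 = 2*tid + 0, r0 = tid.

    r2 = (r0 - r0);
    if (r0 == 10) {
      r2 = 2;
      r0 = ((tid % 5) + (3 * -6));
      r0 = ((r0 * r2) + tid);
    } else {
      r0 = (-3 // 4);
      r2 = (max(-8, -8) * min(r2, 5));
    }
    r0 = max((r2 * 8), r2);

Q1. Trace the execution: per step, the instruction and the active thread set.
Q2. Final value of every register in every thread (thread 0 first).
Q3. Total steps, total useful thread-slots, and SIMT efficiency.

step 0: r2 <- (r0 - r0)              1111111111111111
step 1: eval (r0 == 10)              1111111111111111
step 2: r2 <- 2                      0000000000100000
step 3: r0 <- ((tid % 5) + (3 * -6)) 0000000000100000
step 4: r0 <- ((r0 * r2) + tid)      0000000000100000
step 5: r0 <- (-3 // 4)              1111111111011111
step 6: r2 <- (max(-8, -8) * min(r2, 5)) 1111111111011111
step 7: r0 <- max((r2 * 8), r2)      1111111111111111

Answer: 8 steps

r2: 0,0,0,0,0,0,0,0,0,0,2,0,0,0,0,0
r0: 0,0,0,0,0,0,0,0,0,0,16,0,0,0,0,0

steps = 8; useful = 81; efficiency = 81/128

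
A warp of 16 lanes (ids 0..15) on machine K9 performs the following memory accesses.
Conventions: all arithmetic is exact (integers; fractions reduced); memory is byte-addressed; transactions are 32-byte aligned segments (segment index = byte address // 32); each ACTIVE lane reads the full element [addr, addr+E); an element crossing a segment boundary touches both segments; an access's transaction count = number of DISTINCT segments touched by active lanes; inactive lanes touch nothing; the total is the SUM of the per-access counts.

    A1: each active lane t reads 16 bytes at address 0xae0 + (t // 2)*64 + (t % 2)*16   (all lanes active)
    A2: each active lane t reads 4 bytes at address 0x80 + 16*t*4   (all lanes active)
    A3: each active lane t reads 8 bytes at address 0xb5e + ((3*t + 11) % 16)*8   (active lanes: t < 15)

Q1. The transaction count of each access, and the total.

A1: 8 transactions
A2: 16 transactions
A3: 5 transactions

Answer: 8,16,5; total 29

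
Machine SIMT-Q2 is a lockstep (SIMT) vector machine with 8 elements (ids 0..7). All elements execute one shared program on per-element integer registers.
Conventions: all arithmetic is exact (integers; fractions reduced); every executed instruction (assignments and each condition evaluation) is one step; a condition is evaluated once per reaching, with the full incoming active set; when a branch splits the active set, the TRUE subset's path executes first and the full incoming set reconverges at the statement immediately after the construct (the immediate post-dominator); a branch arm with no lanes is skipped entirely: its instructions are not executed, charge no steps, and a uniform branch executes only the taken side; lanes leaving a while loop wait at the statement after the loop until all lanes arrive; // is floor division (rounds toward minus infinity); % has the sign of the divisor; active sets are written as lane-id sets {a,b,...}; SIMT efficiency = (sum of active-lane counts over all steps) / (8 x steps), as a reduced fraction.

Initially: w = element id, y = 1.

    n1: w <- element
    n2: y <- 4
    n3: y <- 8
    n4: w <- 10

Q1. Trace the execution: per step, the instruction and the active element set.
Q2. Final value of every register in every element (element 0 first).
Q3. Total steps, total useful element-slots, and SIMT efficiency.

step 0: w <- element                 {0,1,2,3,4,5,6,7}
step 1: y <- 4                       {0,1,2,3,4,5,6,7}
step 2: y <- 8                       {0,1,2,3,4,5,6,7}
step 3: w <- 10                      {0,1,2,3,4,5,6,7}

Answer: 4 steps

w: 10,10,10,10,10,10,10,10
y: 8,8,8,8,8,8,8,8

steps = 4; useful = 32; efficiency = 32/32 = 1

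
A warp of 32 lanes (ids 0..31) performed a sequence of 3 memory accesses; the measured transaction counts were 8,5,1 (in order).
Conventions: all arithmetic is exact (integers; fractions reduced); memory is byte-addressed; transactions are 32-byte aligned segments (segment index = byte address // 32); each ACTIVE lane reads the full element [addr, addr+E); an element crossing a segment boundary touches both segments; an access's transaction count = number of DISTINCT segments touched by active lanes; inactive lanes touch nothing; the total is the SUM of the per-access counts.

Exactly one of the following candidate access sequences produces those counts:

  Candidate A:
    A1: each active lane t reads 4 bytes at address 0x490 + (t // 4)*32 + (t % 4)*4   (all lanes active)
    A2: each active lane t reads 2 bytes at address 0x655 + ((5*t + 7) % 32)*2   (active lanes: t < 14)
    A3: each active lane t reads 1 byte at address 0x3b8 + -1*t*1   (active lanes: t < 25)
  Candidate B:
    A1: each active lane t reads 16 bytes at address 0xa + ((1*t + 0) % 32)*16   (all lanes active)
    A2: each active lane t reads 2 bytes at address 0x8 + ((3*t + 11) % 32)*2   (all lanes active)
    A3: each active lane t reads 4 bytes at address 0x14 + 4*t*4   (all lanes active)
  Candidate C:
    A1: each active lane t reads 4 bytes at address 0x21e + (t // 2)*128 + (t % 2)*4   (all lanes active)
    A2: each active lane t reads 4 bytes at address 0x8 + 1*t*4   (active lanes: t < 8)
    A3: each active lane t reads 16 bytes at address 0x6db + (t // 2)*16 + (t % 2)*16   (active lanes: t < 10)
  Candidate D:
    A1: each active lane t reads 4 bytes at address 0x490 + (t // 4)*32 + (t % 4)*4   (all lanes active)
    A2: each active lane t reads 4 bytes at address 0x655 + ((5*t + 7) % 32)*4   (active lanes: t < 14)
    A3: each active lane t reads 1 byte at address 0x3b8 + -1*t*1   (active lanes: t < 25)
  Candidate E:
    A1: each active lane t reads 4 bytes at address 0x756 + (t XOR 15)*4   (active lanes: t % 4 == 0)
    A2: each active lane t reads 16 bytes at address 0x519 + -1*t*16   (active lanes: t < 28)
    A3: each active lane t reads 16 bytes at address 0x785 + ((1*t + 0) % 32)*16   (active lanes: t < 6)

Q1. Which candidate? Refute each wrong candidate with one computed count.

A: A2 gives 3 transactions, not 5
B: A1 gives 17 transactions, not 8
C: A1 gives 32 transactions, not 8
E: A1 gives 4 transactions, not 8
D: all counts match (8,5,1)

Answer: D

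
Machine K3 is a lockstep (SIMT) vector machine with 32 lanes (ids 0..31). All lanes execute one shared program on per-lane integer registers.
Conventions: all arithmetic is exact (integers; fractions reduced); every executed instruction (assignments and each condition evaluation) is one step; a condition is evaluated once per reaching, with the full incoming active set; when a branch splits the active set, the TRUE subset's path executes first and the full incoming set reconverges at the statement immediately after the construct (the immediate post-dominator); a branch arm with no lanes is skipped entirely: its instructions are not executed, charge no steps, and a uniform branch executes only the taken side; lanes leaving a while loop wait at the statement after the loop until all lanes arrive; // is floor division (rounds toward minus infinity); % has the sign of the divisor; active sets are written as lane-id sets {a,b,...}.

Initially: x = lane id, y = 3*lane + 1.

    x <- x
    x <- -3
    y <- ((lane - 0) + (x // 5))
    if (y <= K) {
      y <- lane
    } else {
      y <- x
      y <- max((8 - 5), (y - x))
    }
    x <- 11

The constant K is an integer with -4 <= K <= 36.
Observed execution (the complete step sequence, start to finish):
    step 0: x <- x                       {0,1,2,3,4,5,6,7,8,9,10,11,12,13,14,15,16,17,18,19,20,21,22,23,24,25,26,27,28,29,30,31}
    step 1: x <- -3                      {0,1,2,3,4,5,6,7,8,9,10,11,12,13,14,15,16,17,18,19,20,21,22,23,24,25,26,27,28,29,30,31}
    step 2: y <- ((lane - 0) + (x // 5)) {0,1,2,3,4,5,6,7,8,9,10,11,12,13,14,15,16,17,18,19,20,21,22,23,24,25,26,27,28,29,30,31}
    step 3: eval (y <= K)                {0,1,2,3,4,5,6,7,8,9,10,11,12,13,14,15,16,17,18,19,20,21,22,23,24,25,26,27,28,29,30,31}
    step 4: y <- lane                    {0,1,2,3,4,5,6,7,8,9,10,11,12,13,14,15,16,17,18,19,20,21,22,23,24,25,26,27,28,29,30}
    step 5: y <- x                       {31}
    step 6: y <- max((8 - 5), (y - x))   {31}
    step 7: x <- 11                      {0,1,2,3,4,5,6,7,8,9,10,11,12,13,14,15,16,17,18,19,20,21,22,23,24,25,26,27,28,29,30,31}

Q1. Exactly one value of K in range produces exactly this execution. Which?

Answer: K = 29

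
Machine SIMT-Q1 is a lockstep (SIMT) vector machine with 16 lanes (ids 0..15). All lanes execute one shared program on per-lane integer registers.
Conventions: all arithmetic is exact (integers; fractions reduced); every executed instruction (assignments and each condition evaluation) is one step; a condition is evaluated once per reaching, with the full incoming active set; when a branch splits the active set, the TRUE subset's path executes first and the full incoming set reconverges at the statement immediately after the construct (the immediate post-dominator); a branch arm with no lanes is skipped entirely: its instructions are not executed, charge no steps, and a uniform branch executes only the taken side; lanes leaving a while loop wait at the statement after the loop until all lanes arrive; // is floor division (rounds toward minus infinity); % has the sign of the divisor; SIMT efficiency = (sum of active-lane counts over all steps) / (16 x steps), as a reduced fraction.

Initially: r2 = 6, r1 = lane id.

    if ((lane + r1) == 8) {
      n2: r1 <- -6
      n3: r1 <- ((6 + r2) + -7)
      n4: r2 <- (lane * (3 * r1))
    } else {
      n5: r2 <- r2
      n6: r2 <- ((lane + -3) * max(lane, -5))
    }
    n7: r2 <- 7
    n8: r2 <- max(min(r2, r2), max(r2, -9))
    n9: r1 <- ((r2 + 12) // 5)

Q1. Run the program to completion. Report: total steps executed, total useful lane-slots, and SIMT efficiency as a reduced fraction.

Answer: 9 steps, 97 useful, 97/144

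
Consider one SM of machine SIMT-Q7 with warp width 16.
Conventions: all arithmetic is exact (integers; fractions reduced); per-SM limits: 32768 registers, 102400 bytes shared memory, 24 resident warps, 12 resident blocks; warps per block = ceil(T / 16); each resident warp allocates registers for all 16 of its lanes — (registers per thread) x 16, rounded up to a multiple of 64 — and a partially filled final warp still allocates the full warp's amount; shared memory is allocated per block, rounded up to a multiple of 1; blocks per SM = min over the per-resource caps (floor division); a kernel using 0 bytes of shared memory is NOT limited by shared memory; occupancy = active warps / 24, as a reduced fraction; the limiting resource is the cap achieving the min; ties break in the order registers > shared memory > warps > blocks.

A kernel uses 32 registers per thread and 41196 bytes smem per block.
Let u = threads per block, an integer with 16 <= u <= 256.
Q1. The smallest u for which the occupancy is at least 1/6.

Answer: u = 17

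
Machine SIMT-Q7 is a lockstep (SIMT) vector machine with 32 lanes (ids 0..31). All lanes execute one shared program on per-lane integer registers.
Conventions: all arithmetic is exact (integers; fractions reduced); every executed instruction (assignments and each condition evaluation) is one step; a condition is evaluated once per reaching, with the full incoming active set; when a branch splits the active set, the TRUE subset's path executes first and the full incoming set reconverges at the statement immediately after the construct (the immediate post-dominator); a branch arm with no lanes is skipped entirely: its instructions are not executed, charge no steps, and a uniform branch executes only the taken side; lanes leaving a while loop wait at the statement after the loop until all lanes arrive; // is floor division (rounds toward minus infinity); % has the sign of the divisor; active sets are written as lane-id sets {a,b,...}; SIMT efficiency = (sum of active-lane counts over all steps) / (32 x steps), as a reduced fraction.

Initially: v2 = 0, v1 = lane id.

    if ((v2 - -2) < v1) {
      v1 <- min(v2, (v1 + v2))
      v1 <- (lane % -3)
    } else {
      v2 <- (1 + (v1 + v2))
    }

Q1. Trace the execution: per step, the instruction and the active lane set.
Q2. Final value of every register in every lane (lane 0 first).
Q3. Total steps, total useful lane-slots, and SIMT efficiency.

step 0: eval ((v2 - -2) < v1)        {0,1,2,3,4,5,6,7,8,9,10,11,12,13,14,15,16,17,18,19,20,21,22,23,24,25,26,27,28,29,30,31}
step 1: v1 <- min(v2, (v1 + v2))     {3,4,5,6,7,8,9,10,11,12,13,14,15,16,17,18,19,20,21,22,23,24,25,26,27,28,29,30,31}
step 2: v1 <- (lane % -3)            {3,4,5,6,7,8,9,10,11,12,13,14,15,16,17,18,19,20,21,22,23,24,25,26,27,28,29,30,31}
step 3: v2 <- (1 + (v1 + v2))        {0,1,2}

Answer: 4 steps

v2: 1,2,3,0,0,0,0,0,0,0,0,0,0,0,0,0,0,0,0,0,0,0,0,0,0,0,0,0,0,0,0,0
v1: 0,1,2,0,-2,-1,0,-2,-1,0,-2,-1,0,-2,-1,0,-2,-1,0,-2,-1,0,-2,-1,0,-2,-1,0,-2,-1,0,-2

steps = 4; useful = 93; efficiency = 93/128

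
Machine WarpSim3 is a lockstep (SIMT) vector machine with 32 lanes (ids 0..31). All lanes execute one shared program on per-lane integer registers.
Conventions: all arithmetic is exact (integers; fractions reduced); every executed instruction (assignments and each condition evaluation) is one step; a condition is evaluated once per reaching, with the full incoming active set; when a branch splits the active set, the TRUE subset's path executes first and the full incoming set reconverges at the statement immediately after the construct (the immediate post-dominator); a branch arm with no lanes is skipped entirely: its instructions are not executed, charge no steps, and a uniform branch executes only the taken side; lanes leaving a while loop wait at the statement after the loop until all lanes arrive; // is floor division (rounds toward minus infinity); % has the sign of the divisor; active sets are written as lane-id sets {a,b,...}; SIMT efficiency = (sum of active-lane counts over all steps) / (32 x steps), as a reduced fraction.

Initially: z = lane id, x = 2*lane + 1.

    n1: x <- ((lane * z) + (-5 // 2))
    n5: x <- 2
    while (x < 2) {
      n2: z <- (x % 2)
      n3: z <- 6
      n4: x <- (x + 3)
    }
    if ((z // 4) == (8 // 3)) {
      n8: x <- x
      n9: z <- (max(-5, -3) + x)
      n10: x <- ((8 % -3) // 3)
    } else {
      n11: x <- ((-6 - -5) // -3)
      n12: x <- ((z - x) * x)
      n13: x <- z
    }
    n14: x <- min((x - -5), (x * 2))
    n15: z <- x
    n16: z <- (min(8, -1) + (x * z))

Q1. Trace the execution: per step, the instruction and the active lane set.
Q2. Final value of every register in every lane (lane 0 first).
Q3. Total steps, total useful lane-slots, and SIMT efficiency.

step 0: x <- ((lane * z) + (-5 // 2)) {0,1,2,3,4,5,6,7,8,9,10,11,12,13,14,15,16,17,18,19,20,21,22,23,24,25,26,27,28,29,30,31}
step 1: x <- 2                       {0,1,2,3,4,5,6,7,8,9,10,11,12,13,14,15,16,17,18,19,20,21,22,23,24,25,26,27,28,29,30,31}
step 2: eval (x < 2)                 {0,1,2,3,4,5,6,7,8,9,10,11,12,13,14,15,16,17,18,19,20,21,22,23,24,25,26,27,28,29,30,31}
step 3: eval ((z // 4) == (8 // 3))  {0,1,2,3,4,5,6,7,8,9,10,11,12,13,14,15,16,17,18,19,20,21,22,23,24,25,26,27,28,29,30,31}
step 4: x <- x                       {8,9,10,11}
step 5: z <- (max(-5, -3) + x)       {8,9,10,11}
step 6: x <- ((8 % -3) // 3)         {8,9,10,11}
step 7: x <- ((-6 - -5) // -3)       {0,1,2,3,4,5,6,7,12,13,14,15,16,17,18,19,20,21,22,23,24,25,26,27,28,29,30,31}
step 8: x <- ((z - x) * x)           {0,1,2,3,4,5,6,7,12,13,14,15,16,17,18,19,20,21,22,23,24,25,26,27,28,29,30,31}
step 9: x <- z                       {0,1,2,3,4,5,6,7,12,13,14,15,16,17,18,19,20,21,22,23,24,25,26,27,28,29,30,31}
step 10: x <- min((x - -5), (x * 2))  {0,1,2,3,4,5,6,7,8,9,10,11,12,13,14,15,16,17,18,19,20,21,22,23,24,25,26,27,28,29,30,31}
step 11: z <- x                       {0,1,2,3,4,5,6,7,8,9,10,11,12,13,14,15,16,17,18,19,20,21,22,23,24,25,26,27,28,29,30,31}
step 12: z <- (min(8, -1) + (x * z))  {0,1,2,3,4,5,6,7,8,9,10,11,12,13,14,15,16,17,18,19,20,21,22,23,24,25,26,27,28,29,30,31}

Answer: 13 steps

z: -1,3,15,35,63,99,120,143,3,3,3,3,288,323,360,399,440,483,528,575,624,675,728,783,840,899,960,1023,1088,1155,1224,1295
x: 0,2,4,6,8,10,11,12,-2,-2,-2,-2,17,18,19,20,21,22,23,24,25,26,27,28,29,30,31,32,33,34,35,36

steps = 13; useful = 320; efficiency = 320/416 = 10/13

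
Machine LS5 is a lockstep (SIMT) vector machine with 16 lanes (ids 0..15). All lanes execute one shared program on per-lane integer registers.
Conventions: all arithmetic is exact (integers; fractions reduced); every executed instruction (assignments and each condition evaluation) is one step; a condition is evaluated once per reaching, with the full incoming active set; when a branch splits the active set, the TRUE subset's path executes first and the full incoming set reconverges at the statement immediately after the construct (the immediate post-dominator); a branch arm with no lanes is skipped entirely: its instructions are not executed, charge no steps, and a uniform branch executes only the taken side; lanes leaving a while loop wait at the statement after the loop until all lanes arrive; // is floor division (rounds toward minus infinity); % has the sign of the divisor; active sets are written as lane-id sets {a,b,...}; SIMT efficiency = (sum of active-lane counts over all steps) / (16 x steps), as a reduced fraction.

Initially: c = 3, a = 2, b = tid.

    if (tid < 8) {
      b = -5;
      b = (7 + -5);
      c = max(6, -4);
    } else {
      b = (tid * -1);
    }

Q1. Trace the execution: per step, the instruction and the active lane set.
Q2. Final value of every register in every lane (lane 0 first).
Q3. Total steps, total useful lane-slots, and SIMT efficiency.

step 0: eval (tid < 8)               {0,1,2,3,4,5,6,7,8,9,10,11,12,13,14,15}
step 1: b <- -5                      {0,1,2,3,4,5,6,7}
step 2: b <- (7 + -5)                {0,1,2,3,4,5,6,7}
step 3: c <- max(6, -4)              {0,1,2,3,4,5,6,7}
step 4: b <- (tid * -1)              {8,9,10,11,12,13,14,15}

Answer: 5 steps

c: 6,6,6,6,6,6,6,6,3,3,3,3,3,3,3,3
a: 2,2,2,2,2,2,2,2,2,2,2,2,2,2,2,2
b: 2,2,2,2,2,2,2,2,-8,-9,-10,-11,-12,-13,-14,-15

steps = 5; useful = 48; efficiency = 48/80 = 3/5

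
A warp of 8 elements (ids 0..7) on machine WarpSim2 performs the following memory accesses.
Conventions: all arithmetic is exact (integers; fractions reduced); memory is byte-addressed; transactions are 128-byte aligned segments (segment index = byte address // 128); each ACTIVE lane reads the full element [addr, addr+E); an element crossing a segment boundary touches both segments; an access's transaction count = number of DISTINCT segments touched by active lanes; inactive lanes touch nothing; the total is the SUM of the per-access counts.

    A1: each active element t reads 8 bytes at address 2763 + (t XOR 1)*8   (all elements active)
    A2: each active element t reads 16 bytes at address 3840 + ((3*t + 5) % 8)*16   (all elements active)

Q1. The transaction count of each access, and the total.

A1: 2 transactions
A2: 1 transaction

Answer: 2,1; total 3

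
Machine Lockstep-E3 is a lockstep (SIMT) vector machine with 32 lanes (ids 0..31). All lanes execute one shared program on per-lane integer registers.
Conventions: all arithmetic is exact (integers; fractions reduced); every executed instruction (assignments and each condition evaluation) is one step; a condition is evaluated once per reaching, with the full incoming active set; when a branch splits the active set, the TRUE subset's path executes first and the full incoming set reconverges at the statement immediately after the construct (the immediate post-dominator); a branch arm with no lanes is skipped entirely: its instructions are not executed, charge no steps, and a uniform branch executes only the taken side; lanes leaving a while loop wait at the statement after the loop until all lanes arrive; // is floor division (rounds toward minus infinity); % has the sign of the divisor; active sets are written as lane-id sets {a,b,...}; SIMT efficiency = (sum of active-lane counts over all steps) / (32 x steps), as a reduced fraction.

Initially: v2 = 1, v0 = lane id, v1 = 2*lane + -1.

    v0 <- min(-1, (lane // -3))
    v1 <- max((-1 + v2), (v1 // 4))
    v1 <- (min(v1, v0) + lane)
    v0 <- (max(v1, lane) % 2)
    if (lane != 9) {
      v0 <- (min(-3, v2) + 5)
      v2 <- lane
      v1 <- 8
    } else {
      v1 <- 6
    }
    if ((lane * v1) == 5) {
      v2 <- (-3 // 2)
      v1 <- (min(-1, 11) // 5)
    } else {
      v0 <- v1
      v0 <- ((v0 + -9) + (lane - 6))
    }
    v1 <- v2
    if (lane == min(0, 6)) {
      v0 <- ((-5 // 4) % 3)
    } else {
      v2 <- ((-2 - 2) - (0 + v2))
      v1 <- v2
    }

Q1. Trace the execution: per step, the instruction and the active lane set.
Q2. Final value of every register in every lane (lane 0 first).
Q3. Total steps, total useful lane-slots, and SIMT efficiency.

step 0: v0 <- min(-1, (lane // -3))  {0,1,2,3,4,5,6,7,8,9,10,11,12,13,14,15,16,17,18,19,20,21,22,23,24,25,26,27,28,29,30,31}
step 1: v1 <- max((-1 + v2), (v1 // 4)) {0,1,2,3,4,5,6,7,8,9,10,11,12,13,14,15,16,17,18,19,20,21,22,23,24,25,26,27,28,29,30,31}
step 2: v1 <- (min(v1, v0) + lane)   {0,1,2,3,4,5,6,7,8,9,10,11,12,13,14,15,16,17,18,19,20,21,22,23,24,25,26,27,28,29,30,31}
step 3: v0 <- (max(v1, lane) % 2)    {0,1,2,3,4,5,6,7,8,9,10,11,12,13,14,15,16,17,18,19,20,21,22,23,24,25,26,27,28,29,30,31}
step 4: eval (lane != 9)             {0,1,2,3,4,5,6,7,8,9,10,11,12,13,14,15,16,17,18,19,20,21,22,23,24,25,26,27,28,29,30,31}
step 5: v0 <- (min(-3, v2) + 5)      {0,1,2,3,4,5,6,7,8,10,11,12,13,14,15,16,17,18,19,20,21,22,23,24,25,26,27,28,29,30,31}
step 6: v2 <- lane                   {0,1,2,3,4,5,6,7,8,10,11,12,13,14,15,16,17,18,19,20,21,22,23,24,25,26,27,28,29,30,31}
step 7: v1 <- 8                      {0,1,2,3,4,5,6,7,8,10,11,12,13,14,15,16,17,18,19,20,21,22,23,24,25,26,27,28,29,30,31}
step 8: v1 <- 6                      {9}
step 9: eval ((lane * v1) == 5)      {0,1,2,3,4,5,6,7,8,9,10,11,12,13,14,15,16,17,18,19,20,21,22,23,24,25,26,27,28,29,30,31}
step 10: v0 <- v1                     {0,1,2,3,4,5,6,7,8,9,10,11,12,13,14,15,16,17,18,19,20,21,22,23,24,25,26,27,28,29,30,31}
step 11: v0 <- ((v0 + -9) + (lane - 6)) {0,1,2,3,4,5,6,7,8,9,10,11,12,13,14,15,16,17,18,19,20,21,22,23,24,25,26,27,28,29,30,31}
step 12: v1 <- v2                     {0,1,2,3,4,5,6,7,8,9,10,11,12,13,14,15,16,17,18,19,20,21,22,23,24,25,26,27,28,29,30,31}
step 13: eval (lane == min(0, 6))     {0,1,2,3,4,5,6,7,8,9,10,11,12,13,14,15,16,17,18,19,20,21,22,23,24,25,26,27,28,29,30,31}
step 14: v0 <- ((-5 // 4) % 3)        {0}
step 15: v2 <- ((-2 - 2) - (0 + v2))  {1,2,3,4,5,6,7,8,9,10,11,12,13,14,15,16,17,18,19,20,21,22,23,24,25,26,27,28,29,30,31}
step 16: v1 <- v2                     {1,2,3,4,5,6,7,8,9,10,11,12,13,14,15,16,17,18,19,20,21,22,23,24,25,26,27,28,29,30,31}

Answer: 17 steps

v2: 0,-5,-6,-7,-8,-9,-10,-11,-12,-5,-14,-15,-16,-17,-18,-19,-20,-21,-22,-23,-24,-25,-26,-27,-28,-29,-30,-31,-32,-33,-34,-35
v0: 1,-6,-5,-4,-3,-2,-1,0,1,0,3,4,5,6,7,8,9,10,11,12,13,14,15,16,17,18,19,20,21,22,23,24
v1: 0,-5,-6,-7,-8,-9,-10,-11,-12,-5,-14,-15,-16,-17,-18,-19,-20,-21,-22,-23,-24,-25,-26,-27,-28,-29,-30,-31,-32,-33,-34,-35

steps = 17; useful = 477; efficiency = 477/544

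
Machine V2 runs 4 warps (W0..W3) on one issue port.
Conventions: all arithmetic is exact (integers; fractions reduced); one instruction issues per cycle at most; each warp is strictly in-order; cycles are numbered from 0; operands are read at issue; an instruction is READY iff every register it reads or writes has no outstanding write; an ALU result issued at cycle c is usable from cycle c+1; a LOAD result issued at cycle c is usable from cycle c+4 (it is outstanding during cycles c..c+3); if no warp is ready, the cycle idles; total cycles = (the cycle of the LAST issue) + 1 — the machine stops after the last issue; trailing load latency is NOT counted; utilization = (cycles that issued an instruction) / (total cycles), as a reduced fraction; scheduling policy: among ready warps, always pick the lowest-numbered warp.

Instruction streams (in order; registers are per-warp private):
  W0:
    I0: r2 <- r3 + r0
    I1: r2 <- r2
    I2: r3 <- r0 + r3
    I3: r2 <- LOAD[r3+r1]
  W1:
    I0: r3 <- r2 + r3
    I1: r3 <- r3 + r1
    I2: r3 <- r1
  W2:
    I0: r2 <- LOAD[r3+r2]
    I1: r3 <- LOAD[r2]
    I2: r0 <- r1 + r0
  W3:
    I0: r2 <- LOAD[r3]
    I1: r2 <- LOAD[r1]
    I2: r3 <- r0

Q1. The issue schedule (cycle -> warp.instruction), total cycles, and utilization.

cycle 0: W0.I0
cycle 1: W0.I1
cycle 2: W0.I2
cycle 3: W0.I3
cycle 4: W1.I0
cycle 5: W1.I1
cycle 6: W1.I2
cycle 7: W2.I0
cycle 8: W3.I0
cycle 9: idle
cycle 10: idle
cycle 11: W2.I1
cycle 12: W2.I2
cycle 13: W3.I1
cycle 14: W3.I2

Answer: 15 cycles, utilization 13/15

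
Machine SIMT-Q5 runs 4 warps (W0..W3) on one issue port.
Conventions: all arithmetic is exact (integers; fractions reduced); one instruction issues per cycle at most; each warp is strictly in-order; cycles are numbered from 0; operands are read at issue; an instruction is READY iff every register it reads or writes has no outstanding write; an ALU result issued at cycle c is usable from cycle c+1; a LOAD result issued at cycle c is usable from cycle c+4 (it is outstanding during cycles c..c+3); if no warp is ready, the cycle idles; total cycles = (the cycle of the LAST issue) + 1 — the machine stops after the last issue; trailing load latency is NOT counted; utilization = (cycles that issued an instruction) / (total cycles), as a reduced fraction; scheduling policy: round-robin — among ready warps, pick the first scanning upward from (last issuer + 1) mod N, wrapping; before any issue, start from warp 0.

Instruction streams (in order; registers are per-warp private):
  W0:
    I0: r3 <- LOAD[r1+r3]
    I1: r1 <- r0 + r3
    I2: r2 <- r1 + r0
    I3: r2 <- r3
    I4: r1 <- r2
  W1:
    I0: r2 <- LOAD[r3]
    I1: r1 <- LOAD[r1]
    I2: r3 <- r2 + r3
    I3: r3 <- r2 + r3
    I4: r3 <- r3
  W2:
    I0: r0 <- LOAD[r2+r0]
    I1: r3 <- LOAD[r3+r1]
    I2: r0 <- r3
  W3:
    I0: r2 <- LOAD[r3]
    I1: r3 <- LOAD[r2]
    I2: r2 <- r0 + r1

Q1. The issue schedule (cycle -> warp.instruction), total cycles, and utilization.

cycle 0: W0.I0
cycle 1: W1.I0
cycle 2: W2.I0
cycle 3: W3.I0
cycle 4: W0.I1
cycle 5: W1.I1
cycle 6: W2.I1
cycle 7: W3.I1
cycle 8: W0.I2
cycle 9: W1.I2
cycle 10: W2.I2
cycle 11: W3.I2
cycle 12: W0.I3
cycle 13: W1.I3
cycle 14: W0.I4
cycle 15: W1.I4

Answer: 16 cycles, utilization 1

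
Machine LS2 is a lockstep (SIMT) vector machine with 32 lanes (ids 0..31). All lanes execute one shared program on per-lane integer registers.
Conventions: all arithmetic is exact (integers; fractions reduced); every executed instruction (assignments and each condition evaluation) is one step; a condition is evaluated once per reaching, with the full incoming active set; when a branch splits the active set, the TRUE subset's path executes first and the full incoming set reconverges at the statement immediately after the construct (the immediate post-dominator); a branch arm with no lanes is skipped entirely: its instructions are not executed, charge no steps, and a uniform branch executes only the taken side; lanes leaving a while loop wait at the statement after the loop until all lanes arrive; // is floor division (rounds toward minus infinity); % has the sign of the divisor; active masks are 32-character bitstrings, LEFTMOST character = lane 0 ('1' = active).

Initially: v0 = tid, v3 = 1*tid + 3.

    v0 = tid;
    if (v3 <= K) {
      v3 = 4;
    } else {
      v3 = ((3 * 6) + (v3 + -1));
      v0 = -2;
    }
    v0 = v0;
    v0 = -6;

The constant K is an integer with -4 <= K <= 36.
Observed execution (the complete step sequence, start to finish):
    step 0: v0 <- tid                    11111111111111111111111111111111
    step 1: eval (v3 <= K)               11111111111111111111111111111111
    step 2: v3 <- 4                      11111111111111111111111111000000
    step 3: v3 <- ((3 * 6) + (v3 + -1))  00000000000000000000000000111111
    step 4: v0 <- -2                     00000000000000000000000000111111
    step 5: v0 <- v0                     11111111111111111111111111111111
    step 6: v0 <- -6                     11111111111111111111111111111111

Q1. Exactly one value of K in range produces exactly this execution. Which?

Answer: K = 28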